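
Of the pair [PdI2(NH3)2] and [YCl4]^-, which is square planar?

For [PdI2(NH3)2]: Summing ligand charges against the 0 overall charge gives an oxidation state of +2 for palladium. Group 10 minus oxidation state 2 gives a d⁸ configuration. A 4d d⁸ ion has a large crystal-field splitting; square planar leaves the high-energy d_{x²−y²} orbital empty and maximises CFSE. → square planar.
For [YCl4]^-: Each chloride is −1; balancing the −1 overall charge requires Y(III). Yttrium is a group-3 element; Y(III) is therefore d⁰. A d⁰ ion has no crystal-field stabilisation preference between square planar and tetrahedral, so four ligands adopt the sterically favoured tetrahedral geometry. → tetrahedral.

[PdI2(NH3)2]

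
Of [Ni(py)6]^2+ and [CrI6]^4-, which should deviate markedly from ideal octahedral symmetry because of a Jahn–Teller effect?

[CrI6]^4-

[Ni(py)6]^2+: Pyridine is neutral; balancing the +2 overall charge requires Ni(II). Nickel is a group-10 element; Ni(II) is therefore d⁸. The d⁸ configuration leaves the e_g set evenly filled (or empty) — no strong Jahn–Teller driving force.
[CrI6]^4-: Summing ligand charges against the −4 overall charge gives an oxidation state of +2 for chromium. Cr sits in group 6, so the d-electron count is 6 − 2 = 4. Iodide is a weak-field ligand for a first-row metal, so the complex is high-spin. The t₂g³e_g¹ (high-spin) configuration has an unevenly filled e_g set; the Jahn–Teller theorem predicts a tetragonal distortion (typically axial elongation) to lift the degeneracy.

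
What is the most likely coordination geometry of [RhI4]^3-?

Each iodide is −1; balancing the −3 overall charge requires Rh(I).
Rhodium is a group-9 element; Rh(I) is therefore d⁸.
Coordination number: 4.
A 4d d⁸ ion has a large crystal-field splitting; square planar leaves the high-energy d_{x²−y²} orbital empty and maximises CFSE.

square planar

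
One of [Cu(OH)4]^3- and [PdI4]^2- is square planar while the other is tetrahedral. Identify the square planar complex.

[PdI4]^2-

For [Cu(OH)4]^3-: Each hydroxide is −1; balancing the −3 overall charge requires Cu(I). Copper is a group-11 element; Cu(I) is therefore d¹⁰. A d¹⁰ ion has no crystal-field stabilisation preference between square planar and tetrahedral, so four ligands adopt the sterically favoured tetrahedral geometry. → tetrahedral.
For [PdI4]^2-: Ligand charges: each iodide is −1. With an overall charge of −2 the palladium centre must be in the +2 oxidation state. Palladium is a group-10 element; Pd(II) is therefore d⁸. A 4d d⁸ ion has a large crystal-field splitting; square planar leaves the high-energy d_{x²−y²} orbital empty and maximises CFSE. → square planar.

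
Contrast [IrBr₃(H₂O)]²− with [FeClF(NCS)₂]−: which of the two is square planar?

[IrBr₃(H₂O)]²−

For [IrBr₃(H₂O)]²−: Ligand charges: each bromide is −1; water is neutral. With an overall charge of −2 the iridium centre must be in the +1 oxidation state. Group 9 minus oxidation state 1 gives a d⁸ configuration. A 5d d⁸ ion has a large crystal-field splitting; square planar leaves the high-energy d_{x²−y²} orbital empty and maximises CFSE. → square planar.
For [FeClF(NCS)₂]−: Ligand charges: each chloride is −1; each fluoride is −1; each isothiocyanate is −1. With an overall charge of −1 the iron centre must be in the +3 oxidation state. Group 8 minus oxidation state 3 gives a d⁵ configuration. A high-spin d⁵ ion has zero CFSE in either geometry, so four ligands adopt the sterically favoured tetrahedral geometry. → tetrahedral.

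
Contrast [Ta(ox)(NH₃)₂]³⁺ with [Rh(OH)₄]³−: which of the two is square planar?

For [Ta(ox)(NH₃)₂]³⁺: Each oxalate is −2; ammonia is neutral; balancing the +3 overall charge requires Ta(V). Ta sits in group 5, so the d-electron count is 5 − 5 = 0. A d⁰ ion has no crystal-field stabilisation preference between square planar and tetrahedral, so four ligands adopt the sterically favoured tetrahedral geometry. → tetrahedral.
For [Rh(OH)₄]³−: Each hydroxide is −1; balancing the −3 overall charge requires Rh(I). Group 9 minus oxidation state 1 gives a d⁸ configuration. A 4d d⁸ ion has a large crystal-field splitting; square planar leaves the high-energy d_{x²−y²} orbital empty and maximises CFSE. → square planar.

[Rh(OH)₄]³−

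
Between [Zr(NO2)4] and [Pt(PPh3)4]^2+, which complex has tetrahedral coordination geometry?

For [Zr(NO2)4]: Summing ligand charges against the 0 overall charge gives an oxidation state of +4 for zirconium. Zr sits in group 4, so the d-electron count is 4 − 4 = 0. A d⁰ ion has no crystal-field stabilisation preference between square planar and tetrahedral, so four ligands adopt the sterically favoured tetrahedral geometry. → tetrahedral.
For [Pt(PPh3)4]^2+: Ligand charges: triphenylphosphine is neutral. With an overall charge of +2 the platinum centre must be in the +2 oxidation state. Platinum is a group-10 element; Pt(II) is therefore d⁸. A 5d d⁸ ion has a large crystal-field splitting; square planar leaves the high-energy d_{x²−y²} orbital empty and maximises CFSE. → square planar.

[Zr(NO2)4]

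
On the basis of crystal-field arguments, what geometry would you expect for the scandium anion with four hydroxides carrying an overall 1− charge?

Summing ligand charges against the −1 overall charge gives an oxidation state of +3 for scandium.
Sc sits in group 3, so the d-electron count is 3 − 3 = 0.
Coordination number: 4.
A d⁰ ion has no crystal-field stabilisation preference between square planar and tetrahedral, so four ligands adopt the sterically favoured tetrahedral geometry.

tetrahedral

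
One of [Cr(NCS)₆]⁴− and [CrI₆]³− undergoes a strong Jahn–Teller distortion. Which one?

[Cr(NCS)₆]⁴−: Each isothiocyanate is −1; balancing the −4 overall charge requires Cr(II). Group 6 minus oxidation state 2 gives a d⁴ configuration. Isothiocyanate is a weak-field ligand for a first-row metal, so the complex is high-spin. The t₂g³e_g¹ (high-spin) configuration has an unevenly filled e_g set; the Jahn–Teller theorem predicts a tetragonal distortion (typically axial elongation) to lift the degeneracy.
[CrI₆]³−: Summing ligand charges against the −3 overall charge gives an oxidation state of +3 for chromium. Group 6 minus oxidation state 3 gives a d³ configuration. The d³ configuration leaves the e_g set evenly filled (or empty) — no strong Jahn–Teller driving force.

[Cr(NCS)₆]⁴−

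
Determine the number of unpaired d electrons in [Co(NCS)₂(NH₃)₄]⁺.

0 unpaired electrons

Summing ligand charges against the +1 overall charge gives an oxidation state of +3 for cobalt.
Cobalt is a group-9 element; Co(III) is therefore d⁶.
The spin state decides the count: Co(III) has an exceptionally large octahedral splitting and is low-spin with essentially every ligand except fluoride.
An octahedral low-spin d⁶ ion is t₂g⁶e_g⁰, giving 0 unpaired electrons.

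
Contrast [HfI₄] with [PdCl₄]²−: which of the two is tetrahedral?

[HfI₄]

For [HfI₄]: Summing ligand charges against the 0 overall charge gives an oxidation state of +4 for hafnium. Hf sits in group 4, so the d-electron count is 4 − 4 = 0. A d⁰ ion has no crystal-field stabilisation preference between square planar and tetrahedral, so four ligands adopt the sterically favoured tetrahedral geometry. → tetrahedral.
For [PdCl₄]²−: Ligand charges: each chloride is −1. With an overall charge of −2 the palladium centre must be in the +2 oxidation state. Palladium is a group-10 element; Pd(II) is therefore d⁸. A 4d d⁸ ion has a large crystal-field splitting; square planar leaves the high-energy d_{x²−y²} orbital empty and maximises CFSE. → square planar.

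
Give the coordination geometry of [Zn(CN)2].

linear

Summing ligand charges against the 0 overall charge gives an oxidation state of +2 for zinc.
Zn sits in group 12, so the d-electron count is 12 − 2 = 10.
With 2 monodentate ligands the coordination number is 2.
A d¹⁰ ion with only two ligands adopts a linear arrangement (sp hybridisation; no CFSE preference).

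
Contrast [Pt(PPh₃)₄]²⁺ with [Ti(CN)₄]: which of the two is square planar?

For [Pt(PPh₃)₄]²⁺: Triphenylphosphine is neutral; balancing the +2 overall charge requires Pt(II). Platinum is a group-10 element; Pt(II) is therefore d⁸. A 5d d⁸ ion has a large crystal-field splitting; square planar leaves the high-energy d_{x²−y²} orbital empty and maximises CFSE. → square planar.
For [Ti(CN)₄]: Ligand charges: each cyanide is −1. With an overall charge of 0 the titanium centre must be in the +4 oxidation state. Ti sits in group 4, so the d-electron count is 4 − 4 = 0. A d⁰ ion has no crystal-field stabilisation preference between square planar and tetrahedral, so four ligands adopt the sterically favoured tetrahedral geometry. → tetrahedral.

[Pt(PPh₃)₄]²⁺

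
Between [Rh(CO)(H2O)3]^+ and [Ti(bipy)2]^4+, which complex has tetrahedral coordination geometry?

For [Rh(CO)(H2O)3]^+: Carbonyl is neutral; water is neutral; balancing the +1 overall charge requires Rh(I). Rh sits in group 9, so the d-electron count is 9 − 1 = 8. A 4d d⁸ ion has a large crystal-field splitting; square planar leaves the high-energy d_{x²−y²} orbital empty and maximises CFSE. → square planar.
For [Ti(bipy)2]^4+: Summing ligand charges against the +4 overall charge gives an oxidation state of +4 for titanium. Titanium is a group-4 element; Ti(IV) is therefore d⁰. A d⁰ ion has no crystal-field stabilisation preference between square planar and tetrahedral, so four ligands adopt the sterically favoured tetrahedral geometry. → tetrahedral.

[Ti(bipy)2]^4+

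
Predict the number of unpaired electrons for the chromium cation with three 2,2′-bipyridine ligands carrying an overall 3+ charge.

Ligand charges: 2,2′-bipyridine is neutral. With an overall charge of +3 the chromium centre must be in the +3 oxidation state.
Group 6 minus oxidation state 3 gives a d³ configuration.
Counting donor atoms: 3×2,2′-bipyridine (bidentate) → 6 donors. Coordination number = 6.
In an octahedral field the d³ configuration is t₂g³e_g⁰ (only one arrangement possible), giving 3 unpaired electrons.

3 unpaired electrons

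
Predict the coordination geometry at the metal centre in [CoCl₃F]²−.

Ligand charges: each chloride is −1; each fluoride is −1. With an overall charge of −2 the cobalt centre must be in the +2 oxidation state.
Group 9 minus oxidation state 2 gives a d⁷ configuration.
Coordination number: 4.
Chloride and fluoride are weak-field ligands.
For a high-spin 3d d⁷ ion with weak-field ligands the small Δₜ gives little square-planar CFSE advantage, so four ligands adopt the sterically favoured tetrahedral geometry.

tetrahedral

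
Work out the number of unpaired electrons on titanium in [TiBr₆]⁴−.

Summing ligand charges against the −4 overall charge gives an oxidation state of +2 for titanium.
Titanium is a group-4 element; Ti(II) is therefore d².
In an octahedral field the d² configuration is t₂g²e_g⁰ (only one arrangement possible), giving 2 unpaired electrons.

2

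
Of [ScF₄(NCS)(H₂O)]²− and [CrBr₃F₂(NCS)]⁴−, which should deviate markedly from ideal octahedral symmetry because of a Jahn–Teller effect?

[ScF₄(NCS)(H₂O)]²−: Summing ligand charges against the −2 overall charge gives an oxidation state of +3 for scandium. Group 3 minus oxidation state 3 gives a d⁰ configuration. The d⁰ configuration leaves the e_g set evenly filled (or empty) — no strong Jahn–Teller driving force.
[CrBr₃F₂(NCS)]⁴−: Summing ligand charges against the −4 overall charge gives an oxidation state of +2 for chromium. Group 6 minus oxidation state 2 gives a d⁴ configuration. Bromide, fluoride, and isothiocyanate are weak-field ligands for a first-row metal, so the complex is high-spin. The t₂g³e_g¹ (high-spin) configuration has an unevenly filled e_g set; the Jahn–Teller theorem predicts a tetragonal distortion (typically axial elongation) to lift the degeneracy.

[CrBr₃F₂(NCS)]⁴−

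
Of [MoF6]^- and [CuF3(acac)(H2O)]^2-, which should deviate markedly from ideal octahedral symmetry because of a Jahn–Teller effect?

[CuF3(acac)(H2O)]^2-

[MoF6]^-: Each fluoride is −1; balancing the −1 overall charge requires Mo(V). Mo sits in group 6, so the d-electron count is 6 − 5 = 1. The d¹ configuration leaves the e_g set evenly filled (or empty) — no strong Jahn–Teller driving force.
[CuF3(acac)(H2O)]^2-: Summing ligand charges against the −2 overall charge gives an oxidation state of +2 for copper. Group 11 minus oxidation state 2 gives a d⁹ configuration. The t₂g⁶e_g³ configuration has an unevenly filled e_g set; the Jahn–Teller theorem predicts a tetragonal distortion (typically axial elongation) to lift the degeneracy.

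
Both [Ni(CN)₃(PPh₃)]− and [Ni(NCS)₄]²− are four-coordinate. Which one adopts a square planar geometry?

[Ni(CN)₃(PPh₃)]−

For [Ni(CN)₃(PPh₃)]−: Summing ligand charges against the −1 overall charge gives an oxidation state of +2 for nickel. Nickel is a group-10 element; Ni(II) is therefore d⁸. Cyanide and triphenylphosphine are strong-field ligands (high in the spectrochemical series). A 3d d⁸ ion with strong-field ligands gains enough CFSE to favour square planar over tetrahedral. → square planar.
For [Ni(NCS)₄]²−: Ligand charges: each isothiocyanate is −1. With an overall charge of −2 the nickel centre must be in the +2 oxidation state. Ni sits in group 10, so the d-electron count is 10 − 2 = 8. Isothiocyanate is a weak-field ligand. With weak-field ligands the CFSE gain from square planar is small, so a 3d d⁸ ion takes the sterically preferred tetrahedral geometry. → tetrahedral.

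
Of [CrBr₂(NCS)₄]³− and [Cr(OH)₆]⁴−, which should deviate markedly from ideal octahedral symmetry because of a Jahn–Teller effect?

[Cr(OH)₆]⁴−

[CrBr₂(NCS)₄]³−: Ligand charges: each bromide is −1; each isothiocyanate is −1. With an overall charge of −3 the chromium centre must be in the +3 oxidation state. Group 6 minus oxidation state 3 gives a d³ configuration. The d³ configuration leaves the e_g set evenly filled (or empty) — no strong Jahn–Teller driving force.
[Cr(OH)₆]⁴−: Summing ligand charges against the −4 overall charge gives an oxidation state of +2 for chromium. Cr sits in group 6, so the d-electron count is 6 − 2 = 4. Hydroxide is a weak-field ligand for a first-row metal, so the complex is high-spin. The t₂g³e_g¹ (high-spin) configuration has an unevenly filled e_g set; the Jahn–Teller theorem predicts a tetragonal distortion (typically axial elongation) to lift the degeneracy.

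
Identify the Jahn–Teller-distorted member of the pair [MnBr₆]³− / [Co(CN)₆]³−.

[MnBr₆]³−: Ligand charges: each bromide is −1. With an overall charge of −3 the manganese centre must be in the +3 oxidation state. Group 7 minus oxidation state 3 gives a d⁴ configuration. Bromide is a weak-field ligand for a first-row metal, so the complex is high-spin. The t₂g³e_g¹ (high-spin) configuration has an unevenly filled e_g set; the Jahn–Teller theorem predicts a tetragonal distortion (typically axial elongation) to lift the degeneracy.
[Co(CN)₆]³−: Each cyanide is −1; balancing the −3 overall charge requires Co(III). Co sits in group 9, so the d-electron count is 9 − 3 = 6. Co(III) has an exceptionally large octahedral splitting and is low-spin with essentially every ligand except fluoride. The d⁶ configuration leaves the e_g set evenly filled (or empty) — no strong Jahn–Teller driving force.

[MnBr₆]³−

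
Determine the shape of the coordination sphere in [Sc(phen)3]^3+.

octahedral

1,10-phenanthroline is neutral; balancing the +3 overall charge requires Sc(III).
Scandium is a group-3 element; Sc(III) is therefore d⁰.
Counting donor atoms: 3×1,10-phenanthroline (bidentate) → 6 donors. Coordination number = 6.
Six donors around a single metal centre give an octahedral coordination sphere.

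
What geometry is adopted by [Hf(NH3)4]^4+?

Ammonia is neutral; balancing the +4 overall charge requires Hf(IV).
Group 4 minus oxidation state 4 gives a d⁰ configuration.
With 4 monodentate ligands the coordination number is 4.
A d⁰ ion has no crystal-field stabilisation preference between square planar and tetrahedral, so four ligands adopt the sterically favoured tetrahedral geometry.

tetrahedral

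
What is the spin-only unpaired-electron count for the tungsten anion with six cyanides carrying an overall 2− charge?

Ligand charges: each cyanide is −1. With an overall charge of −2 the tungsten centre must be in the +4 oxidation state.
Tungsten is a group-6 element; W(IV) is therefore d².
In an octahedral field the d² configuration is t₂g²e_g⁰ (only one arrangement possible), giving 2 unpaired electrons.

2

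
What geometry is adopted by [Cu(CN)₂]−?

linear

Summing ligand charges against the −1 overall charge gives an oxidation state of +1 for copper.
Copper is a group-11 element; Cu(I) is therefore d¹⁰.
With 2 monodentate ligands the coordination number is 2.
A d¹⁰ ion with only two ligands adopts a linear arrangement (sp hybridisation; no CFSE preference).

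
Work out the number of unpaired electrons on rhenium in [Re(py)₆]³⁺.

Pyridine is neutral; balancing the +3 overall charge requires Re(III).
Rhenium is a group-7 element; Re(III) is therefore d⁴.
The spin state decides the count: a 5d ion has a large Δₒ and is invariably low-spin.
An octahedral low-spin d⁴ ion is t₂g⁴e_g⁰, giving 2 unpaired electrons.

2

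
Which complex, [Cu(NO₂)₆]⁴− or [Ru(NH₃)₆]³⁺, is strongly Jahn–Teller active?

[Cu(NO₂)₆]⁴−: Summing ligand charges against the −4 overall charge gives an oxidation state of +2 for copper. Cu sits in group 11, so the d-electron count is 11 − 2 = 9. The t₂g⁶e_g³ configuration has an unevenly filled e_g set; the Jahn–Teller theorem predicts a tetragonal distortion (typically axial elongation) to lift the degeneracy.
[Ru(NH₃)₆]³⁺: Ammonia is neutral; balancing the +3 overall charge requires Ru(III). Group 8 minus oxidation state 3 gives a d⁵ configuration. A 4d ion has a large Δₒ and is invariably low-spin. The d⁵ configuration leaves the e_g set evenly filled (or empty) — no strong Jahn–Teller driving force.

[Cu(NO₂)₆]⁴−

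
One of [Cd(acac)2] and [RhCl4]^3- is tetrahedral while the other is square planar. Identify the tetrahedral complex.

[Cd(acac)2]

For [Cd(acac)2]: Summing ligand charges against the 0 overall charge gives an oxidation state of +2 for cadmium. Cadmium is a group-12 element; Cd(II) is therefore d¹⁰. A d¹⁰ ion has no crystal-field stabilisation preference between square planar and tetrahedral, so four ligands adopt the sterically favoured tetrahedral geometry. → tetrahedral.
For [RhCl4]^3-: Each chloride is −1; balancing the −3 overall charge requires Rh(I). Rh sits in group 9, so the d-electron count is 9 − 1 = 8. A 4d d⁸ ion has a large crystal-field splitting; square planar leaves the high-energy d_{x²−y²} orbital empty and maximises CFSE. → square planar.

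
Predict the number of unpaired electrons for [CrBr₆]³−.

Ligand charges: each bromide is −1. With an overall charge of −3 the chromium centre must be in the +3 oxidation state.
Chromium is a group-6 element; Cr(III) is therefore d³.
In an octahedral field the d³ configuration is t₂g³e_g⁰ (only one arrangement possible), giving 3 unpaired electrons.

3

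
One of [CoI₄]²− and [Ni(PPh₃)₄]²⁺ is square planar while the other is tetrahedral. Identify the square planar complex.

[Ni(PPh₃)₄]²⁺

For [CoI₄]²−: Summing ligand charges against the −2 overall charge gives an oxidation state of +2 for cobalt. Cobalt is a group-9 element; Co(II) is therefore d⁷. For a high-spin 3d d⁷ ion with weak-field ligands the small Δₜ gives little square-planar CFSE advantage, so four ligands adopt the sterically favoured tetrahedral geometry. → tetrahedral.
For [Ni(PPh₃)₄]²⁺: Triphenylphosphine is neutral; balancing the +2 overall charge requires Ni(II). Group 10 minus oxidation state 2 gives a d⁸ configuration. Triphenylphosphine is a strong-field ligand (high in the spectrochemical series). A 3d d⁸ ion with strong-field ligands gains enough CFSE to favour square planar over tetrahedral. → square planar.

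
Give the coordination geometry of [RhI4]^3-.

square planar

Each iodide is −1; balancing the −3 overall charge requires Rh(I).
Rhodium is a group-9 element; Rh(I) is therefore d⁸.
With 4 monodentate ligands the coordination number is 4.
A 4d d⁸ ion has a large crystal-field splitting; square planar leaves the high-energy d_{x²−y²} orbital empty and maximises CFSE.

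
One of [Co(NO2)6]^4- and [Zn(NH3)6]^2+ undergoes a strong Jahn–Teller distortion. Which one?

[Co(NO2)6]^4-

[Co(NO2)6]^4-: Summing ligand charges against the −4 overall charge gives an oxidation state of +2 for cobalt. Co sits in group 9, so the d-electron count is 9 − 2 = 7. Nitro (N-bound nitrite) is a strong-field ligand (high in the spectrochemical series) for a first-row metal, so the complex is low-spin. The t₂g⁶e_g¹ (low-spin) configuration has an unevenly filled e_g set; the Jahn–Teller theorem predicts a tetragonal distortion (typically axial elongation) to lift the degeneracy.
[Zn(NH3)6]^2+: Summing ligand charges against the +2 overall charge gives an oxidation state of +2 for zinc. Zinc is a group-12 element; Zn(II) is therefore d¹⁰. The d¹⁰ configuration leaves the e_g set evenly filled (or empty) — no strong Jahn–Teller driving force.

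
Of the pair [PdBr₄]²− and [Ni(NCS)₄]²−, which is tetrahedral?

For [PdBr₄]²−: Ligand charges: each bromide is −1. With an overall charge of −2 the palladium centre must be in the +2 oxidation state. Group 10 minus oxidation state 2 gives a d⁸ configuration. A 4d d⁸ ion has a large crystal-field splitting; square planar leaves the high-energy d_{x²−y²} orbital empty and maximises CFSE. → square planar.
For [Ni(NCS)₄]²−: Each isothiocyanate is −1; balancing the −2 overall charge requires Ni(II). Ni sits in group 10, so the d-electron count is 10 − 2 = 8. Isothiocyanate is a weak-field ligand. With weak-field ligands the CFSE gain from square planar is small, so a 3d d⁸ ion takes the sterically preferred tetrahedral geometry. → tetrahedral.

[Ni(NCS)₄]²−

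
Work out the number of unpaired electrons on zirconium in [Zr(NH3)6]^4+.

0

Ammonia is neutral; balancing the +4 overall charge requires Zr(IV).
Group 4 minus oxidation state 4 gives a d⁰ configuration.
In an octahedral field the d⁰ configuration is t₂g⁰e_g⁰, giving 0 unpaired electrons.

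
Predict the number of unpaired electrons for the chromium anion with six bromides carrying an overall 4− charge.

4

Each bromide is −1; balancing the −4 overall charge requires Cr(II).
Group 6 minus oxidation state 2 gives a d⁴ configuration.
The spin state decides the count: Bromide is a weak-field ligand for a first-row metal, so the complex is high-spin.
An octahedral high-spin d⁴ ion is t₂g³e_g¹, giving 4 unpaired electrons.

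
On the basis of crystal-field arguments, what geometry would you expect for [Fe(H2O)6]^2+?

Summing ligand charges against the +2 overall charge gives an oxidation state of +2 for iron.
Fe sits in group 8, so the d-electron count is 8 − 2 = 6.
Coordination number: 6.
Six donors around a single metal centre give an octahedral coordination sphere.

octahedral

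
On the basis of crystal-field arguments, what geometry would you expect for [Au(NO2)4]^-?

square planar

Ligand charges: each nitro (N-bound nitrite) is −1. With an overall charge of −1 the gold centre must be in the +3 oxidation state.
Au sits in group 11, so the d-electron count is 11 − 3 = 8.
Coordination number: 4.
A 5d d⁸ ion has a large crystal-field splitting; square planar leaves the high-energy d_{x²−y²} orbital empty and maximises CFSE.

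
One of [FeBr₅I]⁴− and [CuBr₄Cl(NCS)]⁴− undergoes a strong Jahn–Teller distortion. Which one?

[CuBr₄Cl(NCS)]⁴−

[FeBr₅I]⁴−: Ligand charges: each bromide is −1; each iodide is −1. With an overall charge of −4 the iron centre must be in the +2 oxidation state. Group 8 minus oxidation state 2 gives a d⁶ configuration. Bromide and iodide are weak-field ligands for a first-row metal, so the complex is high-spin. The d⁶ configuration leaves the e_g set evenly filled (or empty) — no strong Jahn–Teller driving force.
[CuBr₄Cl(NCS)]⁴−: Each bromide is −1; each chloride is −1; each isothiocyanate is −1; balancing the −4 overall charge requires Cu(II). Group 11 minus oxidation state 2 gives a d⁹ configuration. The t₂g⁶e_g³ configuration has an unevenly filled e_g set; the Jahn–Teller theorem predicts a tetragonal distortion (typically axial elongation) to lift the degeneracy.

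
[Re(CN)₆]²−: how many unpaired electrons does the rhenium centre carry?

3

Ligand charges: each cyanide is −1. With an overall charge of −2 the rhenium centre must be in the +4 oxidation state.
Rhenium is a group-7 element; Re(IV) is therefore d³.
In an octahedral field the d³ configuration is t₂g³e_g⁰ (only one arrangement possible), giving 3 unpaired electrons.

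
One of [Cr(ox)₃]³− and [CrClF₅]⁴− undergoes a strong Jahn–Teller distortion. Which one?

[CrClF₅]⁴−

[Cr(ox)₃]³−: Summing ligand charges against the −3 overall charge gives an oxidation state of +3 for chromium. Cr sits in group 6, so the d-electron count is 6 − 3 = 3. The d³ configuration leaves the e_g set evenly filled (or empty) — no strong Jahn–Teller driving force.
[CrClF₅]⁴−: Each chloride is −1; each fluoride is −1; balancing the −4 overall charge requires Cr(II). Cr sits in group 6, so the d-electron count is 6 − 2 = 4. Chloride and fluoride are weak-field ligands for a first-row metal, so the complex is high-spin. The t₂g³e_g¹ (high-spin) configuration has an unevenly filled e_g set; the Jahn–Teller theorem predicts a tetragonal distortion (typically axial elongation) to lift the degeneracy.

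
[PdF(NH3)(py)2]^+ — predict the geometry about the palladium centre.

Ligand charges: each fluoride is −1; ammonia is neutral; pyridine is neutral. With an overall charge of +1 the palladium centre must be in the +2 oxidation state.
Group 10 minus oxidation state 2 gives a d⁸ configuration.
With 4 monodentate ligands the coordination number is 4.
A 4d d⁸ ion has a large crystal-field splitting; square planar leaves the high-energy d_{x²−y²} orbital empty and maximises CFSE.

square planar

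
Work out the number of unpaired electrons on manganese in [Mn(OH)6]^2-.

Each hydroxide is −1; balancing the −2 overall charge requires Mn(IV).
Manganese is a group-7 element; Mn(IV) is therefore d³.
In an octahedral field the d³ configuration is t₂g³e_g⁰ (only one arrangement possible), giving 3 unpaired electrons.

3 unpaired electrons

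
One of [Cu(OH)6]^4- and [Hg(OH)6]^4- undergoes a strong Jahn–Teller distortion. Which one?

[Cu(OH)6]^4-: Summing ligand charges against the −4 overall charge gives an oxidation state of +2 for copper. Copper is a group-11 element; Cu(II) is therefore d⁹. The t₂g⁶e_g³ configuration has an unevenly filled e_g set; the Jahn–Teller theorem predicts a tetragonal distortion (typically axial elongation) to lift the degeneracy.
[Hg(OH)6]^4-: Each hydroxide is −1; balancing the −4 overall charge requires Hg(II). Hg sits in group 12, so the d-electron count is 12 − 2 = 10. The d¹⁰ configuration leaves the e_g set evenly filled (or empty) — no strong Jahn–Teller driving force.

[Cu(OH)6]^4-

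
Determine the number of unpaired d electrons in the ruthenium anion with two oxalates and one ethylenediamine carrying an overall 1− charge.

Each oxalate is −2; ethylenediamine is neutral; balancing the −1 overall charge requires Ru(III).
Ruthenium is a group-8 element; Ru(III) is therefore d⁵.
Counting donor atoms: 2×oxalate (bidentate) → 4 donors; 1×ethylenediamine (bidentate) → 2 donors. Coordination number = 6.
The spin state decides the count: a 4d ion has a large Δₒ and is invariably low-spin.
An octahedral low-spin d⁵ ion is t₂g⁵e_g⁰, giving 1 unpaired electron.

1 unpaired electron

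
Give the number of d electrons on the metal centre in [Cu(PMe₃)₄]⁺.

d¹⁰

Ligand charges: trimethylphosphine is neutral. With an overall charge of +1 the copper centre must be in the +1 oxidation state.
Group 11 minus oxidation state 1 gives a d¹⁰ configuration.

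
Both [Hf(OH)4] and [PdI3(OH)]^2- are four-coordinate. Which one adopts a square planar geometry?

For [Hf(OH)4]: Summing ligand charges against the 0 overall charge gives an oxidation state of +4 for hafnium. Hf sits in group 4, so the d-electron count is 4 − 4 = 0. A d⁰ ion has no crystal-field stabilisation preference between square planar and tetrahedral, so four ligands adopt the sterically favoured tetrahedral geometry. → tetrahedral.
For [PdI3(OH)]^2-: Ligand charges: each iodide is −1; each hydroxide is −1. With an overall charge of −2 the palladium centre must be in the +2 oxidation state. Pd sits in group 10, so the d-electron count is 10 − 2 = 8. A 4d d⁸ ion has a large crystal-field splitting; square planar leaves the high-energy d_{x²−y²} orbital empty and maximises CFSE. → square planar.

[PdI3(OH)]^2-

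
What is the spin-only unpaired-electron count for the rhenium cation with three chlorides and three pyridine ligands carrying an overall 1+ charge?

3 unpaired electrons

Summing ligand charges against the +1 overall charge gives an oxidation state of +4 for rhenium.
Re sits in group 7, so the d-electron count is 7 − 4 = 3.
In an octahedral field the d³ configuration is t₂g³e_g⁰ (only one arrangement possible), giving 3 unpaired electrons.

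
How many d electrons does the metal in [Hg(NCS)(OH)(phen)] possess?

d10

Each isothiocyanate is −1; each hydroxide is −1; 1,10-phenanthroline is neutral; balancing the 0 overall charge requires Hg(II).
Group 12 minus oxidation state 2 gives a d¹⁰ configuration.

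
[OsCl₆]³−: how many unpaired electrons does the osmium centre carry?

1 unpaired electron

Each chloride is −1; balancing the −3 overall charge requires Os(III).
Os sits in group 8, so the d-electron count is 8 − 3 = 5.
The spin state decides the count: a 5d ion has a large Δₒ and is invariably low-spin.
An octahedral low-spin d⁵ ion is t₂g⁵e_g⁰, giving 1 unpaired electron.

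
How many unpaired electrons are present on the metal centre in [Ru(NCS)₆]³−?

1 unpaired electron

Summing ligand charges against the −3 overall charge gives an oxidation state of +3 for ruthenium.
Group 8 minus oxidation state 3 gives a d⁵ configuration.
The spin state decides the count: a 4d ion has a large Δₒ and is invariably low-spin.
An octahedral low-spin d⁵ ion is t₂g⁵e_g⁰, giving 1 unpaired electron.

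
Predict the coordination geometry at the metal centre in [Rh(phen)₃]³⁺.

Summing ligand charges against the +3 overall charge gives an oxidation state of +3 for rhodium.
Rhodium is a group-9 element; Rh(III) is therefore d⁶.
Counting donor atoms: 3×1,10-phenanthroline (bidentate) → 6 donors. Coordination number = 6.
Six donors around a single metal centre give an octahedral coordination sphere.

octahedral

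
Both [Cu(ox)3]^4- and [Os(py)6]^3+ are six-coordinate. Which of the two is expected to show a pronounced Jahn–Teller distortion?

[Cu(ox)3]^4-: Summing ligand charges against the −4 overall charge gives an oxidation state of +2 for copper. Group 11 minus oxidation state 2 gives a d⁹ configuration. The t₂g⁶e_g³ configuration has an unevenly filled e_g set; the Jahn–Teller theorem predicts a tetragonal distortion (typically axial elongation) to lift the degeneracy.
[Os(py)6]^3+: Summing ligand charges against the +3 overall charge gives an oxidation state of +3 for osmium. Osmium is a group-8 element; Os(III) is therefore d⁵. A 5d ion has a large Δₒ and is invariably low-spin. The d⁵ configuration leaves the e_g set evenly filled (or empty) — no strong Jahn–Teller driving force.

[Cu(ox)3]^4-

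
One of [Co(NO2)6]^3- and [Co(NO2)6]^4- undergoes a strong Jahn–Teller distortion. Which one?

[Co(NO2)6]^3-: Each nitro (N-bound nitrite) is −1; balancing the −3 overall charge requires Co(III). Group 9 minus oxidation state 3 gives a d⁶ configuration. Co(III) has an exceptionally large octahedral splitting and is low-spin with essentially every ligand except fluoride. The d⁶ configuration leaves the e_g set evenly filled (or empty) — no strong Jahn–Teller driving force.
[Co(NO2)6]^4-: Each nitro (N-bound nitrite) is −1; balancing the −4 overall charge requires Co(II). Co sits in group 9, so the d-electron count is 9 − 2 = 7. Nitro (N-bound nitrite) is a strong-field ligand (high in the spectrochemical series) for a first-row metal, so the complex is low-spin. The t₂g⁶e_g¹ (low-spin) configuration has an unevenly filled e_g set; the Jahn–Teller theorem predicts a tetragonal distortion (typically axial elongation) to lift the degeneracy.

[Co(NO2)6]^4-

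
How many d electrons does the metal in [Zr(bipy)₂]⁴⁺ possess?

Ligand charges: 2,2′-bipyridine is neutral. With an overall charge of +4 the zirconium centre must be in the +4 oxidation state.
Zr sits in group 4, so the d-electron count is 4 − 4 = 0.

d0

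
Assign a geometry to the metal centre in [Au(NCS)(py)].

Each isothiocyanate is −1; pyridine is neutral; balancing the 0 overall charge requires Au(I).
Gold is a group-11 element; Au(I) is therefore d¹⁰.
With 2 monodentate ligands the coordination number is 2.
A d¹⁰ ion with only two ligands adopts a linear arrangement (sp hybridisation; no CFSE preference).

linear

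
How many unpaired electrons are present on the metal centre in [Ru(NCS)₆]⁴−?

Summing ligand charges against the −4 overall charge gives an oxidation state of +2 for ruthenium.
Ruthenium is a group-8 element; Ru(II) is therefore d⁶.
The spin state decides the count: a 4d ion has a large Δₒ and is invariably low-spin.
An octahedral low-spin d⁶ ion is t₂g⁶e_g⁰, giving 0 unpaired electrons.

0 unpaired electrons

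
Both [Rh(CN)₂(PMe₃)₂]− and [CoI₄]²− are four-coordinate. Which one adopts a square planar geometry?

For [Rh(CN)₂(PMe₃)₂]−: Summing ligand charges against the −1 overall charge gives an oxidation state of +1 for rhodium. Rhodium is a group-9 element; Rh(I) is therefore d⁸. A 4d d⁸ ion has a large crystal-field splitting; square planar leaves the high-energy d_{x²−y²} orbital empty and maximises CFSE. → square planar.
For [CoI₄]²−: Each iodide is −1; balancing the −2 overall charge requires Co(II). Co sits in group 9, so the d-electron count is 9 − 2 = 7. For a high-spin 3d d⁷ ion with weak-field ligands the small Δₜ gives little square-planar CFSE advantage, so four ligands adopt the sterically favoured tetrahedral geometry. → tetrahedral.

[Rh(CN)₂(PMe₃)₂]−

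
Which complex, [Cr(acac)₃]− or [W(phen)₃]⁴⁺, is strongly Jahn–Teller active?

[Cr(acac)₃]−

[Cr(acac)₃]−: Summing ligand charges against the −1 overall charge gives an oxidation state of +2 for chromium. Chromium is a group-6 element; Cr(II) is therefore d⁴. Acetylacetonate is a weak-field ligand for a first-row metal, so the complex is high-spin. The t₂g³e_g¹ (high-spin) configuration has an unevenly filled e_g set; the Jahn–Teller theorem predicts a tetragonal distortion (typically axial elongation) to lift the degeneracy.
[W(phen)₃]⁴⁺: Ligand charges: 1,10-phenanthroline is neutral. With an overall charge of +4 the tungsten centre must be in the +4 oxidation state. Group 6 minus oxidation state 4 gives a d² configuration. The d² configuration leaves the e_g set evenly filled (or empty) — no strong Jahn–Teller driving force.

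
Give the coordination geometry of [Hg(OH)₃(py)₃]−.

Each hydroxide is −1; pyridine is neutral; balancing the −1 overall charge requires Hg(II).
Group 12 minus oxidation state 2 gives a d¹⁰ configuration.
Coordination number: 6.
Six donors around a single metal centre give an octahedral coordination sphere.

octahedral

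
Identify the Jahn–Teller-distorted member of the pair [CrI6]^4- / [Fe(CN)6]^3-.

[CrI6]^4-

[CrI6]^4-: Each iodide is −1; balancing the −4 overall charge requires Cr(II). Group 6 minus oxidation state 2 gives a d⁴ configuration. Iodide is a weak-field ligand for a first-row metal, so the complex is high-spin. The t₂g³e_g¹ (high-spin) configuration has an unevenly filled e_g set; the Jahn–Teller theorem predicts a tetragonal distortion (typically axial elongation) to lift the degeneracy.
[Fe(CN)6]^3-: Ligand charges: each cyanide is −1. With an overall charge of −3 the iron centre must be in the +3 oxidation state. Iron is a group-8 element; Fe(III) is therefore d⁵. Cyanide is a strong-field ligand (high in the spectrochemical series) for a first-row metal, so the complex is low-spin. The d⁵ configuration leaves the e_g set evenly filled (or empty) — no strong Jahn–Teller driving force.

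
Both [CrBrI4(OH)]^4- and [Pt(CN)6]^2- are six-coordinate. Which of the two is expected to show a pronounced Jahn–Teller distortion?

[CrBrI4(OH)]^4-

[CrBrI4(OH)]^4-: Each bromide is −1; each iodide is −1; each hydroxide is −1; balancing the −4 overall charge requires Cr(II). Cr sits in group 6, so the d-electron count is 6 − 2 = 4. Bromide, hydroxide, and iodide are weak-field ligands for a first-row metal, so the complex is high-spin. The t₂g³e_g¹ (high-spin) configuration has an unevenly filled e_g set; the Jahn–Teller theorem predicts a tetragonal distortion (typically axial elongation) to lift the degeneracy.
[Pt(CN)6]^2-: Ligand charges: each cyanide is −1. With an overall charge of −2 the platinum centre must be in the +4 oxidation state. Platinum is a group-10 element; Pt(IV) is therefore d⁶. A 5d ion has a large Δₒ and is invariably low-spin. The d⁶ configuration leaves the e_g set evenly filled (or empty) — no strong Jahn–Teller driving force.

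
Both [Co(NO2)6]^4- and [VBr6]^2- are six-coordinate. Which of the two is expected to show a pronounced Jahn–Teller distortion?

[Co(NO2)6]^4-: Ligand charges: each nitro (N-bound nitrite) is −1. With an overall charge of −4 the cobalt centre must be in the +2 oxidation state. Group 9 minus oxidation state 2 gives a d⁷ configuration. Nitro (N-bound nitrite) is a strong-field ligand (high in the spectrochemical series) for a first-row metal, so the complex is low-spin. The t₂g⁶e_g¹ (low-spin) configuration has an unevenly filled e_g set; the Jahn–Teller theorem predicts a tetragonal distortion (typically axial elongation) to lift the degeneracy.
[VBr6]^2-: Each bromide is −1; balancing the −2 overall charge requires V(IV). Vanadium is a group-5 element; V(IV) is therefore d¹. The d¹ configuration leaves the e_g set evenly filled (or empty) — no strong Jahn–Teller driving force.

[Co(NO2)6]^4-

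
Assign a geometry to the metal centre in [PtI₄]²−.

Each iodide is −1; balancing the −2 overall charge requires Pt(II).
Pt sits in group 10, so the d-electron count is 10 − 2 = 8.
With 4 monodentate ligands the coordination number is 4.
A 5d d⁸ ion has a large crystal-field splitting; square planar leaves the high-energy d_{x²−y²} orbital empty and maximises CFSE.

square planar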